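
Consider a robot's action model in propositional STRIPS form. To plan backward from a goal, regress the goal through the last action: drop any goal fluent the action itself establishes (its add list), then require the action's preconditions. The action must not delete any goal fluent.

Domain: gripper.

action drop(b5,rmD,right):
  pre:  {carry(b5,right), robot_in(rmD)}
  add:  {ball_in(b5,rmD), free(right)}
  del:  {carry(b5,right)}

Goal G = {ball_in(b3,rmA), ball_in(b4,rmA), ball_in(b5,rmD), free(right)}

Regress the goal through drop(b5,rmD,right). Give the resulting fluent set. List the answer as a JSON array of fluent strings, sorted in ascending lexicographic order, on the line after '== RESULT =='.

Regress:
  G ∩ del = {}  (empty — regression defined)
  G \ add = {ball_in(b3,rmA), ball_in(b4,rmA), ball_in(b5,rmD), free(right)} \ {ball_in(b5,rmD), free(right)} = {ball_in(b3,rmA), ball_in(b4,rmA)}
  ∪ pre   = {ball_in(b3,rmA), ball_in(b4,rmA)} ∪ {carry(b5,right), robot_in(rmD)}
          = {ball_in(b3,rmA), ball_in(b4,rmA), carry(b5,right), robot_in(rmD)}

== RESULT ==
["ball_in(b3,rmA)", "ball_in(b4,rmA)", "carry(b5,right)", "robot_in(rmD)"]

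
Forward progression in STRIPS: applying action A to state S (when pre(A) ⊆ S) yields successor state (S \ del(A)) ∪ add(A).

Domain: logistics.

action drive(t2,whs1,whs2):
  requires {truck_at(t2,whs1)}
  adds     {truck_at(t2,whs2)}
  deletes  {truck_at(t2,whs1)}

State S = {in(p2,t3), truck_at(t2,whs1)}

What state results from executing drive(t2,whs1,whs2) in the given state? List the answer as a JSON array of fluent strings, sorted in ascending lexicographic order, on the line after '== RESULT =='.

Compute (S \ del) ∪ add:
  pre ⊆ S: {truck_at(t2,whs1)} ⊆ S  — applicable
  S \ del = {in(p2,t3)}
  ∪ add   = {in(p2,t3), truck_at(t2,whs2)}

== RESULT ==
["in(p2,t3)", "truck_at(t2,whs2)"]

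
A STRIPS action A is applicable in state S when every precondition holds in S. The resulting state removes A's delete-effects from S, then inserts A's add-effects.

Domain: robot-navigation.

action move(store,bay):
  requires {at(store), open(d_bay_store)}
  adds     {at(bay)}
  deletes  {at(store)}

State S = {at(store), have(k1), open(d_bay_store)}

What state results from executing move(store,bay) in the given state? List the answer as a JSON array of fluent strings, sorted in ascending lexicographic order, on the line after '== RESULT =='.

Progress:
  pre ⊆ S: {at(store), open(d_bay_store)} ⊆ S  — applicable
  S \ del = {have(k1), open(d_bay_store)}
  ∪ add   = {at(bay), have(k1), open(d_bay_store)}

== RESULT ==
["at(bay)", "have(k1)", "open(d_bay_store)"]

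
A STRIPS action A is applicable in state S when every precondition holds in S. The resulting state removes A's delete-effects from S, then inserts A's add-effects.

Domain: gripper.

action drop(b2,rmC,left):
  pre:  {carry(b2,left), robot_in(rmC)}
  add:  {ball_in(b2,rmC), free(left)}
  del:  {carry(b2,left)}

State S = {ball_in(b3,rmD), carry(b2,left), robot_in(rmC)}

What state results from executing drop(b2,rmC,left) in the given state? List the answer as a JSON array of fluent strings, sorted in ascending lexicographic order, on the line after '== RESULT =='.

Compute (S \ del) ∪ add:
  pre ⊆ S: {carry(b2,left), robot_in(rmC)} ⊆ S  — applicable
  S \ del = {ball_in(b3,rmD), robot_in(rmC)}
  ∪ add   = {ball_in(b2,rmC), ball_in(b3,rmD), free(left), robot_in(rmC)}

== RESULT ==
["ball_in(b2,rmC)", "ball_in(b3,rmD)", "free(left)", "robot_in(rmC)"]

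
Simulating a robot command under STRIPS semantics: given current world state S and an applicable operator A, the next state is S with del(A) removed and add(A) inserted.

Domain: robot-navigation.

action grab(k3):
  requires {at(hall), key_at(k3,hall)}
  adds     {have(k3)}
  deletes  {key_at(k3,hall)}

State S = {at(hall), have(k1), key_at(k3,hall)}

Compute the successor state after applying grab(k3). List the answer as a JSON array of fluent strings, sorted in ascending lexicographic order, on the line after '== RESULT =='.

Progress:
  pre ⊆ S: {at(hall), key_at(k3,hall)} ⊆ S  — applicable
  S \ del = {at(hall), have(k1)}
  ∪ add   = {at(hall), have(k1), have(k3)}

== RESULT ==
["at(hall)", "have(k1)", "have(k3)"]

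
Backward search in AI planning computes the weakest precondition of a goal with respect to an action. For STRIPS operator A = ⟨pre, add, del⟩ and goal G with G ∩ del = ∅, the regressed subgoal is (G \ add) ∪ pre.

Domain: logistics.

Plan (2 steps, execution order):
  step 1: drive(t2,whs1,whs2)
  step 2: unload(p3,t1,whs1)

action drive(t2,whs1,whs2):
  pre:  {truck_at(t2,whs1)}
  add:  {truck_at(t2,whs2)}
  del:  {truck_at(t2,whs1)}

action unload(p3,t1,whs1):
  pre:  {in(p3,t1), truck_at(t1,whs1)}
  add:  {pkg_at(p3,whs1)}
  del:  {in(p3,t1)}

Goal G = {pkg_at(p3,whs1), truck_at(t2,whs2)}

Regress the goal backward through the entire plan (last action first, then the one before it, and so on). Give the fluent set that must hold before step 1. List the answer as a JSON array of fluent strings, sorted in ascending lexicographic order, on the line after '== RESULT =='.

Work backward from the goal:
  through step 2 (unload(p3,t1,whs1)): drop {pkg_at(p3,whs1)}, keep {truck_at(t2,whs2)}, require {in(p3,t1), truck_at(t1,whs1)}
    → {in(p3,t1), truck_at(t1,whs1), truck_at(t2,whs2)}
  through step 1 (drive(t2,whs1,whs2)): drop {truck_at(t2,whs2)}, keep {in(p3,t1), truck_at(t1,whs1)}, require {truck_at(t2,whs1)}
    → {in(p3,t1), truck_at(t1,whs1), truck_at(t2,whs1)}

== RESULT ==
["in(p3,t1)", "truck_at(t1,whs1)", "truck_at(t2,whs1)"]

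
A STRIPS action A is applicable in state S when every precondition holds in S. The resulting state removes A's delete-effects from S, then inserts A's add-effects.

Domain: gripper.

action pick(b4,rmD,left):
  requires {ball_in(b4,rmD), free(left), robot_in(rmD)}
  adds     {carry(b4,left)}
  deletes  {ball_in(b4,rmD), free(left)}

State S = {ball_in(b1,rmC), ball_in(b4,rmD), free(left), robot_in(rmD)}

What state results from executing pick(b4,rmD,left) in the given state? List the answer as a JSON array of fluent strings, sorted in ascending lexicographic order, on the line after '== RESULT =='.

Compute (S \ del) ∪ add:
  pre ⊆ S: {ball_in(b4,rmD), free(left), robot_in(rmD)} ⊆ S  — applicable
  S \ del = {ball_in(b1,rmC), robot_in(rmD)}
  ∪ add   = {ball_in(b1,rmC), carry(b4,left), robot_in(rmD)}

== RESULT ==
["ball_in(b1,rmC)", "carry(b4,left)", "robot_in(rmD)"]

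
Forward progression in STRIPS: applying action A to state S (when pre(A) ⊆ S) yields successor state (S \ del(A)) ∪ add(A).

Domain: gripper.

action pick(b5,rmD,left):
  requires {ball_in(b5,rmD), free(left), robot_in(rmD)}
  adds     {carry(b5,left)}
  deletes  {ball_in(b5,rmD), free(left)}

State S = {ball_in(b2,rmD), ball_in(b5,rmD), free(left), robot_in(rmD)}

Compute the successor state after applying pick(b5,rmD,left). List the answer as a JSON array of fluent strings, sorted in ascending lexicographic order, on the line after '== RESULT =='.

Progress:
  pre ⊆ S: {ball_in(b5,rmD), free(left), robot_in(rmD)} ⊆ S  — applicable
  S \ del = {ball_in(b2,rmD), robot_in(rmD)}
  ∪ add   = {ball_in(b2,rmD), carry(b5,left), robot_in(rmD)}

== RESULT ==
["ball_in(b2,rmD)", "carry(b5,left)", "robot_in(rmD)"]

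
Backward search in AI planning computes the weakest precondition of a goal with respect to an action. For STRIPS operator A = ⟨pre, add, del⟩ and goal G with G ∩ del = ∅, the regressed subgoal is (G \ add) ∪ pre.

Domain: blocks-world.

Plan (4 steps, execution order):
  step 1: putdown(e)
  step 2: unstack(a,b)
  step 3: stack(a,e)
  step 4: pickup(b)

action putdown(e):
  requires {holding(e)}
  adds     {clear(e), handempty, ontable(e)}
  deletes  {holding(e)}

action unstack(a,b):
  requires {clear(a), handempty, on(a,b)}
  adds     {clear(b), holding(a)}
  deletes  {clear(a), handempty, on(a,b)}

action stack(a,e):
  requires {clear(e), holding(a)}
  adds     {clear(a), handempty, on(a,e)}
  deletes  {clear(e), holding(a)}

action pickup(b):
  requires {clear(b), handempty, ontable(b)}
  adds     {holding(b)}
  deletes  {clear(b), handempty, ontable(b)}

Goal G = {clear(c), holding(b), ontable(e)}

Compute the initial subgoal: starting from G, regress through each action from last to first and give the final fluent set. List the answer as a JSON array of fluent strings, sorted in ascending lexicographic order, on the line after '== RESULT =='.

Work backward from the goal:
  through step 4 (pickup(b)): drop {holding(b)}, keep {clear(c), ontable(e)}, require {clear(b), handempty, ontable(b)}
    → {clear(b), clear(c), handempty, ontable(b), ontable(e)}
  through step 3 (stack(a,e)): drop {handempty}, keep {clear(b), clear(c), ontable(b), ontable(e)}, require {clear(e), holding(a)}
    → {clear(b), clear(c), clear(e), holding(a), ontable(b), ontable(e)}
  through step 2 (unstack(a,b)): drop {clear(b), holding(a)}, keep {clear(c), clear(e), ontable(b), ontable(e)}, require {clear(a), handempty, on(a,b)}
    → {clear(a), clear(c), clear(e), handempty, on(a,b), ontable(b), ontable(e)}
  through step 1 (putdown(e)): drop {clear(e), handempty, ontable(e)}, keep {clear(a), clear(c), on(a,b), ontable(b)}, require {holding(e)}
    → {clear(a), clear(c), holding(e), on(a,b), ontable(b)}

== RESULT ==
["clear(a)", "clear(c)", "holding(e)", "on(a,b)", "ontable(b)"]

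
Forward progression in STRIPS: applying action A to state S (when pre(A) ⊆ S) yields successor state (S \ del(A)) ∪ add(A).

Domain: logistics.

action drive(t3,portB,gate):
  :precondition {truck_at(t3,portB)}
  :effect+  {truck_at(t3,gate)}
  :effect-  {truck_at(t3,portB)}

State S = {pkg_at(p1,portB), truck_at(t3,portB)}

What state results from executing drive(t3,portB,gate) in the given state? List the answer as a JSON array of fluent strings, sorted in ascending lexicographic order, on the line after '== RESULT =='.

Progress:
  pre ⊆ S: {truck_at(t3,portB)} ⊆ S  — applicable
  S \ del = {pkg_at(p1,portB)}
  ∪ add   = {pkg_at(p1,portB), truck_at(t3,gate)}

== RESULT ==
["pkg_at(p1,portB)", "truck_at(t3,gate)"]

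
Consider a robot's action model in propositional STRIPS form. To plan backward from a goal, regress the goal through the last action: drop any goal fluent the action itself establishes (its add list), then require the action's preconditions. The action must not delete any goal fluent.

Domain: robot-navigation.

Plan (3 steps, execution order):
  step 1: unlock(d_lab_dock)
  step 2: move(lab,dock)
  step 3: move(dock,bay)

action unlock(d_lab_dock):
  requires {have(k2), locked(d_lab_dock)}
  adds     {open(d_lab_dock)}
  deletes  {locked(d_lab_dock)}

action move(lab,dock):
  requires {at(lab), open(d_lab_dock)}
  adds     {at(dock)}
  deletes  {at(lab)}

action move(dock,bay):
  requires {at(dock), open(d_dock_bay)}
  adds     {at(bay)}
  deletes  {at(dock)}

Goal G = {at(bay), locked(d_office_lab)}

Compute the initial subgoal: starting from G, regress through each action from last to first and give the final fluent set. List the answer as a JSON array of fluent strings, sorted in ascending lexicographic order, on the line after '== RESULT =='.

Regress step by step:
  through step 3 (move(dock,bay)): drop {at(bay)}, keep {locked(d_office_lab)}, require {at(dock), open(d_dock_bay)}
    → {at(dock), locked(d_office_lab), open(d_dock_bay)}
  through step 2 (move(lab,dock)): drop {at(dock)}, keep {locked(d_office_lab), open(d_dock_bay)}, require {at(lab), open(d_lab_dock)}
    → {at(lab), locked(d_office_lab), open(d_dock_bay), open(d_lab_dock)}
  through step 1 (unlock(d_lab_dock)): drop {open(d_lab_dock)}, keep {at(lab), locked(d_office_lab), open(d_dock_bay)}, require {have(k2), locked(d_lab_dock)}
    → {at(lab), have(k2), locked(d_lab_dock), locked(d_office_lab), open(d_dock_bay)}

== RESULT ==
["at(lab)", "have(k2)", "locked(d_lab_dock)", "locked(d_office_lab)", "open(d_dock_bay)"]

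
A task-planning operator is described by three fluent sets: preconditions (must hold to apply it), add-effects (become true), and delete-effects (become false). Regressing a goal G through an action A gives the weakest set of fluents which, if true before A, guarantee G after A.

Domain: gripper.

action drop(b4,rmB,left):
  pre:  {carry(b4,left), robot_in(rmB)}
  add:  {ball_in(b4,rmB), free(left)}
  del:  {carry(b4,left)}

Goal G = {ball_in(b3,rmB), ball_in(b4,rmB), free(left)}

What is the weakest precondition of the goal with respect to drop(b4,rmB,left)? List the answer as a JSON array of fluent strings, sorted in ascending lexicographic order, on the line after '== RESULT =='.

Regress:
  G ∩ del = {}  (empty — regression defined)
  G \ add = {ball_in(b3,rmB), ball_in(b4,rmB), free(left)} \ {ball_in(b4,rmB), free(left)} = {ball_in(b3,rmB)}
  ∪ pre   = {ball_in(b3,rmB)} ∪ {carry(b4,left), robot_in(rmB)}
          = {ball_in(b3,rmB), carry(b4,left), robot_in(rmB)}

== RESULT ==
["ball_in(b3,rmB)", "carry(b4,left)", "robot_in(rmB)"]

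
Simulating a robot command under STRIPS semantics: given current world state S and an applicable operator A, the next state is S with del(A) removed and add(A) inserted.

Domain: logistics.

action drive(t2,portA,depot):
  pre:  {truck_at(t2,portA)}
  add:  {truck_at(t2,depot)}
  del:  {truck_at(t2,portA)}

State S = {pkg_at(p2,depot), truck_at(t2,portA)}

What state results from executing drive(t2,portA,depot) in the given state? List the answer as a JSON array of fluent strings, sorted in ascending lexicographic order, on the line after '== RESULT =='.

Compute (S \ del) ∪ add:
  pre ⊆ S: {truck_at(t2,portA)} ⊆ S  — applicable
  S \ del = {pkg_at(p2,depot)}
  ∪ add   = {pkg_at(p2,depot), truck_at(t2,depot)}

== RESULT ==
["pkg_at(p2,depot)", "truck_at(t2,depot)"]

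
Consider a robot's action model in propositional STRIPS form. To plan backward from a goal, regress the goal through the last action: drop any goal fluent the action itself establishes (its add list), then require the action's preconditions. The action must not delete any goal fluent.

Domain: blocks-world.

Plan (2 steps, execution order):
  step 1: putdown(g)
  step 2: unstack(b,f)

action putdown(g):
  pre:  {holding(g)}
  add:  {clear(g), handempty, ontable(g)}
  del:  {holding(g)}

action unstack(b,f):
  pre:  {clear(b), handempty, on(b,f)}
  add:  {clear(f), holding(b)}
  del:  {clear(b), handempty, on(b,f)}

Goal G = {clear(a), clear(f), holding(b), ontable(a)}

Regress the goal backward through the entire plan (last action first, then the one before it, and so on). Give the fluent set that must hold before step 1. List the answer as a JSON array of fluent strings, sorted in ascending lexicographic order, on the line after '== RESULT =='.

Regress step by step:
  through step 2 (unstack(b,f)): drop {clear(f), holding(b)}, keep {clear(a), ontable(a)}, require {clear(b), handempty, on(b,f)}
    → {clear(a), clear(b), handempty, on(b,f), ontable(a)}
  through step 1 (putdown(g)): drop {handempty}, keep {clear(a), clear(b), on(b,f), ontable(a)}, require {holding(g)}
    → {clear(a), clear(b), holding(g), on(b,f), ontable(a)}

== RESULT ==
["clear(a)", "clear(b)", "holding(g)", "on(b,f)", "ontable(a)"]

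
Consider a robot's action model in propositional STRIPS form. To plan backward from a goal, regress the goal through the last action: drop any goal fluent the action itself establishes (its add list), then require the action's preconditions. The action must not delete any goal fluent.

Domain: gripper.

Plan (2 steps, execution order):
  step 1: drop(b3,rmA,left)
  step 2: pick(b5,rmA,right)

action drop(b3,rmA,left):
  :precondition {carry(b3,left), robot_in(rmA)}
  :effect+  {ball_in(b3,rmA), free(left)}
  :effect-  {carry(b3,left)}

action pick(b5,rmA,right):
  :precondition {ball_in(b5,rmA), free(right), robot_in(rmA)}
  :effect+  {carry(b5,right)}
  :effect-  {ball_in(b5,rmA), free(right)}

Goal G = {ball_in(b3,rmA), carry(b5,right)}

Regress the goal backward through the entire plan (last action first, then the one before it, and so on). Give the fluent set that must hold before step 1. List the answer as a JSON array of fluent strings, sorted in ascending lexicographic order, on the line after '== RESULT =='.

Regress step by step:
  through step 2 (pick(b5,rmA,right)): drop {carry(b5,right)}, keep {ball_in(b3,rmA)}, require {ball_in(b5,rmA), free(right), robot_in(rmA)}
    → {ball_in(b3,rmA), ball_in(b5,rmA), free(right), robot_in(rmA)}
  through step 1 (drop(b3,rmA,left)): drop {ball_in(b3,rmA)}, keep {ball_in(b5,rmA), free(right), robot_in(rmA)}, require {carry(b3,left), robot_in(rmA)}
    → {ball_in(b5,rmA), carry(b3,left), free(right), robot_in(rmA)}

== RESULT ==
["ball_in(b5,rmA)", "carry(b3,left)", "free(right)", "robot_in(rmA)"]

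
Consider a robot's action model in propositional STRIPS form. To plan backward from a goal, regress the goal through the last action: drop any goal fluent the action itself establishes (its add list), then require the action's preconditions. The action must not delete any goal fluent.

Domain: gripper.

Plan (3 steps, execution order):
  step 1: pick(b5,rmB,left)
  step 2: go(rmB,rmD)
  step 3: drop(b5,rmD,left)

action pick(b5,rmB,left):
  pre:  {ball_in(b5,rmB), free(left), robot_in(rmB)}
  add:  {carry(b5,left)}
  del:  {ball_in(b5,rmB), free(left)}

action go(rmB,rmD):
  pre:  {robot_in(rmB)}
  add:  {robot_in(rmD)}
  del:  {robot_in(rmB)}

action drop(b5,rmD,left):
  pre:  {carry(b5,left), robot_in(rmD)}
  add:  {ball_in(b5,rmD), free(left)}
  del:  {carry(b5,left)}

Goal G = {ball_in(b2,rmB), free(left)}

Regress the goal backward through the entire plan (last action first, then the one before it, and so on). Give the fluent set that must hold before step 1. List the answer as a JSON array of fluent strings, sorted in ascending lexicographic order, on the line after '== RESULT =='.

Regress step by step:
  through step 3 (drop(b5,rmD,left)): drop {free(left)}, keep {ball_in(b2,rmB)}, require {carry(b5,left), robot_in(rmD)}
    → {ball_in(b2,rmB), carry(b5,left), robot_in(rmD)}
  through step 2 (go(rmB,rmD)): drop {robot_in(rmD)}, keep {ball_in(b2,rmB), carry(b5,left)}, require {robot_in(rmB)}
    → {ball_in(b2,rmB), carry(b5,left), robot_in(rmB)}
  through step 1 (pick(b5,rmB,left)): drop {carry(b5,left)}, keep {ball_in(b2,rmB), robot_in(rmB)}, require {ball_in(b5,rmB), free(left), robot_in(rmB)}
    → {ball_in(b2,rmB), ball_in(b5,rmB), free(left), robot_in(rmB)}

== RESULT ==
["ball_in(b2,rmB)", "ball_in(b5,rmB)", "free(left)", "robot_in(rmB)"]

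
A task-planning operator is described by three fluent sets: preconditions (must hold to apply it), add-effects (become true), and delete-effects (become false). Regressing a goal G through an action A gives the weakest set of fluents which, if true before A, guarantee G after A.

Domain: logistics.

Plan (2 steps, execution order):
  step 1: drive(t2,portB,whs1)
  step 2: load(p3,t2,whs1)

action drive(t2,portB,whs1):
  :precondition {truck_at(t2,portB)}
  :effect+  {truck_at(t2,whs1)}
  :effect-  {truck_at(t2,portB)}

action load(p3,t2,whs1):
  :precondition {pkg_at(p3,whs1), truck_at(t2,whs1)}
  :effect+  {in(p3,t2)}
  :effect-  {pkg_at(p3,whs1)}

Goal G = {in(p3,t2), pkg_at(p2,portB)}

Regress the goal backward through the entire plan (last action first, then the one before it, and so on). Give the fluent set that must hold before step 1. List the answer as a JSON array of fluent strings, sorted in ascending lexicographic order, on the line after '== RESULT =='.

Regress step by step:
  through step 2 (load(p3,t2,whs1)): drop {in(p3,t2)}, keep {pkg_at(p2,portB)}, require {pkg_at(p3,whs1), truck_at(t2,whs1)}
    → {pkg_at(p2,portB), pkg_at(p3,whs1), truck_at(t2,whs1)}
  through step 1 (drive(t2,portB,whs1)): drop {truck_at(t2,whs1)}, keep {pkg_at(p2,portB), pkg_at(p3,whs1)}, require {truck_at(t2,portB)}
    → {pkg_at(p2,portB), pkg_at(p3,whs1), truck_at(t2,portB)}

== RESULT ==
["pkg_at(p2,portB)", "pkg_at(p3,whs1)", "truck_at(t2,portB)"]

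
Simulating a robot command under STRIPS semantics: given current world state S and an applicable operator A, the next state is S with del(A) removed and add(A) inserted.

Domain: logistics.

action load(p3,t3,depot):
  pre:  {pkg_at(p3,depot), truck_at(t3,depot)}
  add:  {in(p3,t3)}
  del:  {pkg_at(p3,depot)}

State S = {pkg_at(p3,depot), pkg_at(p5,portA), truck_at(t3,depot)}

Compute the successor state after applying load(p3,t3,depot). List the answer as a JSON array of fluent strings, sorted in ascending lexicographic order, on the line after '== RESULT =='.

Progress:
  pre ⊆ S: {pkg_at(p3,depot), truck_at(t3,depot)} ⊆ S  — applicable
  S \ del = {pkg_at(p5,portA), truck_at(t3,depot)}
  ∪ add   = {in(p3,t3), pkg_at(p5,portA), truck_at(t3,depot)}

== RESULT ==
["in(p3,t3)", "pkg_at(p5,portA)", "truck_at(t3,depot)"]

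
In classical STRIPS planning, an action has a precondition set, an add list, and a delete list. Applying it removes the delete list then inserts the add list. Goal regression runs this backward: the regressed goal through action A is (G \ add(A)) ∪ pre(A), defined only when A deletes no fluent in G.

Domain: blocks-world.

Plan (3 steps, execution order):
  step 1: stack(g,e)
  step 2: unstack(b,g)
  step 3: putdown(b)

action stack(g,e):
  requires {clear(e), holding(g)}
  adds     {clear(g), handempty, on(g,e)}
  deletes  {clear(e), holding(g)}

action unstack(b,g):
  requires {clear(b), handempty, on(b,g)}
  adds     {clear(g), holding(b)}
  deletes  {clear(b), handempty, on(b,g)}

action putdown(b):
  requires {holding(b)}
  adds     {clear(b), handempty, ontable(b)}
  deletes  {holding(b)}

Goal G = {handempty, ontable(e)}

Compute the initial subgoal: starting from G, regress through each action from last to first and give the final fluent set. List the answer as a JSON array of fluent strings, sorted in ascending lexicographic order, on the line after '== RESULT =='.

Work backward from the goal:
  through step 3 (putdown(b)): drop {handempty}, keep {ontable(e)}, require {holding(b)}
    → {holding(b), ontable(e)}
  through step 2 (unstack(b,g)): drop {holding(b)}, keep {ontable(e)}, require {clear(b), handempty, on(b,g)}
    → {clear(b), handempty, on(b,g), ontable(e)}
  through step 1 (stack(g,e)): drop {handempty}, keep {clear(b), on(b,g), ontable(e)}, require {clear(e), holding(g)}
    → {clear(b), clear(e), holding(g), on(b,g), ontable(e)}

== RESULT ==
["clear(b)", "clear(e)", "holding(g)", "on(b,g)", "ontable(e)"]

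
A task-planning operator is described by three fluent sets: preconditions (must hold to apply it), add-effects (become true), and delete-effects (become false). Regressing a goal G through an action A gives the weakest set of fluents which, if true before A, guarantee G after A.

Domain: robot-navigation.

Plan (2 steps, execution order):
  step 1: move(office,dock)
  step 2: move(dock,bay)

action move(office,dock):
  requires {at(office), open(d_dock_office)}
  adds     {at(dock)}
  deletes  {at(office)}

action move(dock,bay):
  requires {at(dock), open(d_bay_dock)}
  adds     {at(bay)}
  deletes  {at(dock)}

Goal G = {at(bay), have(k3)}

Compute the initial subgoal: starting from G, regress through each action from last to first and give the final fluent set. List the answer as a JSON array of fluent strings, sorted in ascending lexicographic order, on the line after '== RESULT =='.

Regress step by step:
  through step 2 (move(dock,bay)): drop {at(bay)}, keep {have(k3)}, require {at(dock), open(d_bay_dock)}
    → {at(dock), have(k3), open(d_bay_dock)}
  through step 1 (move(office,dock)): drop {at(dock)}, keep {have(k3), open(d_bay_dock)}, require {at(office), open(d_dock_office)}
    → {at(office), have(k3), open(d_bay_dock), open(d_dock_office)}

== RESULT ==
["at(office)", "have(k3)", "open(d_bay_dock)", "open(d_dock_office)"]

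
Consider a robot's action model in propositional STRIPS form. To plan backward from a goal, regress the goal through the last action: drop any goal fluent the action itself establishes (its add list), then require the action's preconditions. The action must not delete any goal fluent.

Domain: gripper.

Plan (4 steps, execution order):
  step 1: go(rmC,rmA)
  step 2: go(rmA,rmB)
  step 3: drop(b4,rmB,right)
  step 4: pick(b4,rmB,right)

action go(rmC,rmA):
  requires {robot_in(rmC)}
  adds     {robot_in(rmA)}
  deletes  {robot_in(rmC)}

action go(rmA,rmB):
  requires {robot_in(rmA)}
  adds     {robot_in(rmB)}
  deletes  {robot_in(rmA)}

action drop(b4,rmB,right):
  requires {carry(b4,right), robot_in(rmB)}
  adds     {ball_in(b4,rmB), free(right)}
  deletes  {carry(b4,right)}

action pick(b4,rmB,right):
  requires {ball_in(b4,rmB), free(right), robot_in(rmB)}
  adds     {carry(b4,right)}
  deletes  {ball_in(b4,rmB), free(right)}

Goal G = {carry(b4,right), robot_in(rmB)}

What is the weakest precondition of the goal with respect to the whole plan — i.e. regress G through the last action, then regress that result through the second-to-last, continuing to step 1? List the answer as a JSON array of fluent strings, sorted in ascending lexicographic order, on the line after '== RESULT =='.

Work backward from the goal:
  through step 4 (pick(b4,rmB,right)): drop {carry(b4,right)}, keep {robot_in(rmB)}, require {ball_in(b4,rmB), free(right), robot_in(rmB)}
    → {ball_in(b4,rmB), free(right), robot_in(rmB)}
  through step 3 (drop(b4,rmB,right)): drop {ball_in(b4,rmB), free(right)}, keep {robot_in(rmB)}, require {carry(b4,right), robot_in(rmB)}
    → {carry(b4,right), robot_in(rmB)}
  through step 2 (go(rmA,rmB)): drop {robot_in(rmB)}, keep {carry(b4,right)}, require {robot_in(rmA)}
    → {carry(b4,right), robot_in(rmA)}
  through step 1 (go(rmC,rmA)): drop {robot_in(rmA)}, keep {carry(b4,right)}, require {robot_in(rmC)}
    → {carry(b4,right), robot_in(rmC)}

== RESULT ==
["carry(b4,right)", "robot_in(rmC)"]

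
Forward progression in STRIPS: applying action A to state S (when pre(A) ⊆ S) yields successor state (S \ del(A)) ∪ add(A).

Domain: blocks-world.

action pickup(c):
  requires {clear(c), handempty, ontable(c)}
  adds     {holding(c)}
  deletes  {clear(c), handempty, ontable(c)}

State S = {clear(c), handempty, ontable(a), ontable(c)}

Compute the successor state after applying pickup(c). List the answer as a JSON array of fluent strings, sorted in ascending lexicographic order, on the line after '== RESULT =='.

Compute (S \ del) ∪ add:
  pre ⊆ S: {clear(c), handempty, ontable(c)} ⊆ S  — applicable
  S \ del = {ontable(a)}
  ∪ add   = {holding(c), ontable(a)}

== RESULT ==
["holding(c)", "ontable(a)"]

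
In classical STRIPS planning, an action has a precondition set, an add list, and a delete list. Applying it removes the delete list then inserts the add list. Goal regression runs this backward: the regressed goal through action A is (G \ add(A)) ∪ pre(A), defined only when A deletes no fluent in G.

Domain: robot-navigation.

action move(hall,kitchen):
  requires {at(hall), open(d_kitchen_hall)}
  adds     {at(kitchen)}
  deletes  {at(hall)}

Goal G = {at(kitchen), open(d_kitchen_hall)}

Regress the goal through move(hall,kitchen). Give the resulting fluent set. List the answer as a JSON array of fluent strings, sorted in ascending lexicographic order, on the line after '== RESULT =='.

Compute (G \ add) ∪ pre:
  G ∩ del = {}  (empty — regression defined)
  G \ add = {at(kitchen), open(d_kitchen_hall)} \ {at(kitchen)} = {open(d_kitchen_hall)}
  ∪ pre   = {open(d_kitchen_hall)} ∪ {at(hall), open(d_kitchen_hall)}
          = {at(hall), open(d_kitchen_hall)}

== RESULT ==
["at(hall)", "open(d_kitchen_hall)"]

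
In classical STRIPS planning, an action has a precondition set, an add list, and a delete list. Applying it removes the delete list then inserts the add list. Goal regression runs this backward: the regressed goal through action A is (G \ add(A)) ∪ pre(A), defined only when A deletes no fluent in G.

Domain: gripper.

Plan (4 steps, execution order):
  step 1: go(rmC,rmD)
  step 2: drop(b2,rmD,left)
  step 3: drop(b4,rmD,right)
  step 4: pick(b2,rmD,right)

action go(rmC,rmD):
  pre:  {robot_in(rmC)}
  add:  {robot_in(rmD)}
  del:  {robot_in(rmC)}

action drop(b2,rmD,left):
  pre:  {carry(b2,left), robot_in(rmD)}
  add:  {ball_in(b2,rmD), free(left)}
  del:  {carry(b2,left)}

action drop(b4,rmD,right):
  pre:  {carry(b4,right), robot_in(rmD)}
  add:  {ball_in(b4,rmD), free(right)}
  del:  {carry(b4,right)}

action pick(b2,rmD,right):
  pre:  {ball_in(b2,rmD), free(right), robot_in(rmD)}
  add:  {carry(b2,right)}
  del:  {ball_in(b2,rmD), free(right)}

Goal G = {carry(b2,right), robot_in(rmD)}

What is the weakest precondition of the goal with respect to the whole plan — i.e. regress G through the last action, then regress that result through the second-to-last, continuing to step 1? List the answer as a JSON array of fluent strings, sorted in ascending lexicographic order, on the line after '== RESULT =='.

Regress step by step:
  through step 4 (pick(b2,rmD,right)): drop {carry(b2,right)}, keep {robot_in(rmD)}, require {ball_in(b2,rmD), free(right), robot_in(rmD)}
    → {ball_in(b2,rmD), free(right), robot_in(rmD)}
  through step 3 (drop(b4,rmD,right)): drop {free(right)}, keep {ball_in(b2,rmD), robot_in(rmD)}, require {carry(b4,right), robot_in(rmD)}
    → {ball_in(b2,rmD), carry(b4,right), robot_in(rmD)}
  through step 2 (drop(b2,rmD,left)): drop {ball_in(b2,rmD)}, keep {carry(b4,right), robot_in(rmD)}, require {carry(b2,left), robot_in(rmD)}
    → {carry(b2,left), carry(b4,right), robot_in(rmD)}
  through step 1 (go(rmC,rmD)): drop {robot_in(rmD)}, keep {carry(b2,left), carry(b4,right)}, require {robot_in(rmC)}
    → {carry(b2,left), carry(b4,right), robot_in(rmC)}

== RESULT ==
["carry(b2,left)", "carry(b4,right)", "robot_in(rmC)"]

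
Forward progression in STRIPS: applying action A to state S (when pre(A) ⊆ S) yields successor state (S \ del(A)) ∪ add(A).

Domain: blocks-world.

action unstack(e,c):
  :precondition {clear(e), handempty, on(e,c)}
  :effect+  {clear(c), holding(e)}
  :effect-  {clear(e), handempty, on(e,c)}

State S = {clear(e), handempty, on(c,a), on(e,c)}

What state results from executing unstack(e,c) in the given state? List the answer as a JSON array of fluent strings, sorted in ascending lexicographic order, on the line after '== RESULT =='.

Compute (S \ del) ∪ add:
  pre ⊆ S: {clear(e), handempty, on(e,c)} ⊆ S  — applicable
  S \ del = {on(c,a)}
  ∪ add   = {clear(c), holding(e), on(c,a)}

== RESULT ==
["clear(c)", "holding(e)", "on(c,a)"]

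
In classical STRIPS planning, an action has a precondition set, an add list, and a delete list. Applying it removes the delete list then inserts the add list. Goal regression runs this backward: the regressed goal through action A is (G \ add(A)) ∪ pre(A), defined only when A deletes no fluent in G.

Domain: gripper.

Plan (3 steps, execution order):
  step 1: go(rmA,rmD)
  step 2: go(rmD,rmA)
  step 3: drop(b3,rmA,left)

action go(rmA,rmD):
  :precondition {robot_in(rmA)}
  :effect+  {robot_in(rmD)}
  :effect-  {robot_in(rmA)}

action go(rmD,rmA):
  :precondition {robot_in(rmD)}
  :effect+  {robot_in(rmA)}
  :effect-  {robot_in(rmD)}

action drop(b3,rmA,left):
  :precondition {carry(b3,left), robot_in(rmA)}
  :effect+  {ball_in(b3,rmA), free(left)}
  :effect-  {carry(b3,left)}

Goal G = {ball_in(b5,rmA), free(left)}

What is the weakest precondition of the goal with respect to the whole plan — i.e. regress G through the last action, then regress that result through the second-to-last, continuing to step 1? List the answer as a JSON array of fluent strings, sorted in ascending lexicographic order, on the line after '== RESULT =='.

Regress step by step:
  through step 3 (drop(b3,rmA,left)): drop {free(left)}, keep {ball_in(b5,rmA)}, require {carry(b3,left), robot_in(rmA)}
    → {ball_in(b5,rmA), carry(b3,left), robot_in(rmA)}
  through step 2 (go(rmD,rmA)): drop {robot_in(rmA)}, keep {ball_in(b5,rmA), carry(b3,left)}, require {robot_in(rmD)}
    → {ball_in(b5,rmA), carry(b3,left), robot_in(rmD)}
  through step 1 (go(rmA,rmD)): drop {robot_in(rmD)}, keep {ball_in(b5,rmA), carry(b3,left)}, require {robot_in(rmA)}
    → {ball_in(b5,rmA), carry(b3,left), robot_in(rmA)}

== RESULT ==
["ball_in(b5,rmA)", "carry(b3,left)", "robot_in(rmA)"]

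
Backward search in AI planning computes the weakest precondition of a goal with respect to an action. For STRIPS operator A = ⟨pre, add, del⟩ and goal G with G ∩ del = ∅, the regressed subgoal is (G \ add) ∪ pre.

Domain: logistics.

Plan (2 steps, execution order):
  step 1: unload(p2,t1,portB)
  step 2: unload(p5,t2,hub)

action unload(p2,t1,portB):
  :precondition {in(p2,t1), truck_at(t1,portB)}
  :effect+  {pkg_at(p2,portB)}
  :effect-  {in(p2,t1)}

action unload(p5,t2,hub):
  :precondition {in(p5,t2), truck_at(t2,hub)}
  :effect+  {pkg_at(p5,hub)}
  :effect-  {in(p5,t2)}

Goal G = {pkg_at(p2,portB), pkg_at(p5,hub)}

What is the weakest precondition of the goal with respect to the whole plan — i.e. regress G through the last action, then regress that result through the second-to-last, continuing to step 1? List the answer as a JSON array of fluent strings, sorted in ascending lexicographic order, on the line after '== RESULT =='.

Regress step by step:
  through step 2 (unload(p5,t2,hub)): drop {pkg_at(p5,hub)}, keep {pkg_at(p2,portB)}, require {in(p5,t2), truck_at(t2,hub)}
    → {in(p5,t2), pkg_at(p2,portB), truck_at(t2,hub)}
  through step 1 (unload(p2,t1,portB)): drop {pkg_at(p2,portB)}, keep {in(p5,t2), truck_at(t2,hub)}, require {in(p2,t1), truck_at(t1,portB)}
    → {in(p2,t1), in(p5,t2), truck_at(t1,portB), truck_at(t2,hub)}

== RESULT ==
["in(p2,t1)", "in(p5,t2)", "truck_at(t1,portB)", "truck_at(t2,hub)"]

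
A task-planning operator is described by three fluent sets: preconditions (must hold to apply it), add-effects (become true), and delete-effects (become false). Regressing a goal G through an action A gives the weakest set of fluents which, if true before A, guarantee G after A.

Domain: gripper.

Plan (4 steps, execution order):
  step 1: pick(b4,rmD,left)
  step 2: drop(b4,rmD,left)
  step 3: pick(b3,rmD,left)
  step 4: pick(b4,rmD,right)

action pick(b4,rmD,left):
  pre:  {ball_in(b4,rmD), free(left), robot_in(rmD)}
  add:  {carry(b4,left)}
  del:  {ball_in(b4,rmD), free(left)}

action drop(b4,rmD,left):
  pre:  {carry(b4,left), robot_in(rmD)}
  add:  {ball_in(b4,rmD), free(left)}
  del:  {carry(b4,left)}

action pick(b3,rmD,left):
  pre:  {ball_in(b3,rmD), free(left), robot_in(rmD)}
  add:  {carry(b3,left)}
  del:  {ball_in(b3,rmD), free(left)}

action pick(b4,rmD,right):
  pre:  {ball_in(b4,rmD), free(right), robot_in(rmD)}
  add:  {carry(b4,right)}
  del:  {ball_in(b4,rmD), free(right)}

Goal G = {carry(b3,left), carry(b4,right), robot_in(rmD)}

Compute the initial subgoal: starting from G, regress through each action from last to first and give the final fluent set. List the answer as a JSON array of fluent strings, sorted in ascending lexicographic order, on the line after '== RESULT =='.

Regress step by step:
  through step 4 (pick(b4,rmD,right)): drop {carry(b4,right)}, keep {carry(b3,left), robot_in(rmD)}, require {ball_in(b4,rmD), free(right), robot_in(rmD)}
    → {ball_in(b4,rmD), carry(b3,left), free(right), robot_in(rmD)}
  through step 3 (pick(b3,rmD,left)): drop {carry(b3,left)}, keep {ball_in(b4,rmD), free(right), robot_in(rmD)}, require {ball_in(b3,rmD), free(left), robot_in(rmD)}
    → {ball_in(b3,rmD), ball_in(b4,rmD), free(left), free(right), robot_in(rmD)}
  through step 2 (drop(b4,rmD,left)): drop {ball_in(b4,rmD), free(left)}, keep {ball_in(b3,rmD), free(right), robot_in(rmD)}, require {carry(b4,left), robot_in(rmD)}
    → {ball_in(b3,rmD), carry(b4,left), free(right), robot_in(rmD)}
  through step 1 (pick(b4,rmD,left)): drop {carry(b4,left)}, keep {ball_in(b3,rmD), free(right), robot_in(rmD)}, require {ball_in(b4,rmD), free(left), robot_in(rmD)}
    → {ball_in(b3,rmD), ball_in(b4,rmD), free(left), free(right), robot_in(rmD)}

== RESULT ==
["ball_in(b3,rmD)", "ball_in(b4,rmD)", "free(left)", "free(right)", "robot_in(rmD)"]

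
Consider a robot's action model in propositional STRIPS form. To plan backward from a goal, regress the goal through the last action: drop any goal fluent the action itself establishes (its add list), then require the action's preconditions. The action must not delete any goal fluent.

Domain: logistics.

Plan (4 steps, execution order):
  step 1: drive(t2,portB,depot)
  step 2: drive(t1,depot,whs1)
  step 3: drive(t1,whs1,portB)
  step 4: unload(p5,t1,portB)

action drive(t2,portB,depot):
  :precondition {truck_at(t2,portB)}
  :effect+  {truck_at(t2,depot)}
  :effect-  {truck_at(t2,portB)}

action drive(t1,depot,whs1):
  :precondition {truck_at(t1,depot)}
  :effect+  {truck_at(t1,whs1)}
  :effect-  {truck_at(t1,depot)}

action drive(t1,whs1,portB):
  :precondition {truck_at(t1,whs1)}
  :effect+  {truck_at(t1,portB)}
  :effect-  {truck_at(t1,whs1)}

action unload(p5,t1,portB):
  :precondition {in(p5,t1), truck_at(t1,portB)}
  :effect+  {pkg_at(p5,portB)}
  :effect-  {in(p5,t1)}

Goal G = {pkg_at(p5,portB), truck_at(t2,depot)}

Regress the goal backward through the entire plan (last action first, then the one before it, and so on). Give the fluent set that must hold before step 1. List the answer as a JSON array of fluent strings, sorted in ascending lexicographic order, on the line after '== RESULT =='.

Work backward from the goal:
  through step 4 (unload(p5,t1,portB)): drop {pkg_at(p5,portB)}, keep {truck_at(t2,depot)}, require {in(p5,t1), truck_at(t1,portB)}
    → {in(p5,t1), truck_at(t1,portB), truck_at(t2,depot)}
  through step 3 (drive(t1,whs1,portB)): drop {truck_at(t1,portB)}, keep {in(p5,t1), truck_at(t2,depot)}, require {truck_at(t1,whs1)}
    → {in(p5,t1), truck_at(t1,whs1), truck_at(t2,depot)}
  through step 2 (drive(t1,depot,whs1)): drop {truck_at(t1,whs1)}, keep {in(p5,t1), truck_at(t2,depot)}, require {truck_at(t1,depot)}
    → {in(p5,t1), truck_at(t1,depot), truck_at(t2,depot)}
  through step 1 (drive(t2,portB,depot)): drop {truck_at(t2,depot)}, keep {in(p5,t1), truck_at(t1,depot)}, require {truck_at(t2,portB)}
    → {in(p5,t1), truck_at(t1,depot), truck_at(t2,portB)}

== RESULT ==
["in(p5,t1)", "truck_at(t1,depot)", "truck_at(t2,portB)"]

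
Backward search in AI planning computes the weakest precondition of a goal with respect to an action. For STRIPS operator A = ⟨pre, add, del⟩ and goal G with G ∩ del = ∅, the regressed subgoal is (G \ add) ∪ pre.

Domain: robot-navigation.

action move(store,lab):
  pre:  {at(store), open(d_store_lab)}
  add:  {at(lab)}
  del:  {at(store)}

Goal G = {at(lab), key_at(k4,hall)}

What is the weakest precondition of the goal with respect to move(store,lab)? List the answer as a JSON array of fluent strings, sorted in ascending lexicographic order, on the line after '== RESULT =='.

Compute (G \ add) ∪ pre:
  G ∩ del = {}  (empty — regression defined)
  G \ add = {at(lab), key_at(k4,hall)} \ {at(lab)} = {key_at(k4,hall)}
  ∪ pre   = {key_at(k4,hall)} ∪ {at(store), open(d_store_lab)}
          = {at(store), key_at(k4,hall), open(d_store_lab)}

== RESULT ==
["at(store)", "key_at(k4,hall)", "open(d_store_lab)"]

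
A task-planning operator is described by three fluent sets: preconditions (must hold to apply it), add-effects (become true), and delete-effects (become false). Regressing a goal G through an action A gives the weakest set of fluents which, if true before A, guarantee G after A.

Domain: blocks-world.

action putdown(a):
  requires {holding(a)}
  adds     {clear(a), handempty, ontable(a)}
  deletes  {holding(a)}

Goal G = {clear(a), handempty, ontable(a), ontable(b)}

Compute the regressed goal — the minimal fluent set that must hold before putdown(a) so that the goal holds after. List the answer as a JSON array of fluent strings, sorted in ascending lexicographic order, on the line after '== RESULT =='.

Regress:
  G ∩ del = {}  (empty — regression defined)
  G \ add = {clear(a), handempty, ontable(a), ontable(b)} \ {clear(a), handempty, ontable(a)} = {ontable(b)}
  ∪ pre   = {ontable(b)} ∪ {holding(a)}
          = {holding(a), ontable(b)}

== RESULT ==
["holding(a)", "ontable(b)"]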